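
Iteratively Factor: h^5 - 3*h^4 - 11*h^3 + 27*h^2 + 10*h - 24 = (h - 4)*(h^4 + h^3 - 7*h^2 - h + 6) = (h - 4)*(h + 3)*(h^3 - 2*h^2 - h + 2) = (h - 4)*(h - 1)*(h + 3)*(h^2 - h - 2) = (h - 4)*(h - 2)*(h - 1)*(h + 3)*(h + 1)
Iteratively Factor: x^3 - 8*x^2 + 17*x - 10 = (x - 1)*(x^2 - 7*x + 10) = (x - 2)*(x - 1)*(x - 5)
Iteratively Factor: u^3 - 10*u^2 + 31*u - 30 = (u - 5)*(u^2 - 5*u + 6) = (u - 5)*(u - 2)*(u - 3)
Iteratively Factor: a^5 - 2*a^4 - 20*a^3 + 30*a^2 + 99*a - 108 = (a + 3)*(a^4 - 5*a^3 - 5*a^2 + 45*a - 36) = (a + 3)^2*(a^3 - 8*a^2 + 19*a - 12) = (a - 3)*(a + 3)^2*(a^2 - 5*a + 4) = (a - 4)*(a - 3)*(a + 3)^2*(a - 1)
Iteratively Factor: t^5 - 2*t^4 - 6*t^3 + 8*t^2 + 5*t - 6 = (t - 1)*(t^4 - t^3 - 7*t^2 + t + 6) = (t - 1)*(t + 1)*(t^3 - 2*t^2 - 5*t + 6) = (t - 1)*(t + 1)*(t + 2)*(t^2 - 4*t + 3) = (t - 3)*(t - 1)*(t + 1)*(t + 2)*(t - 1)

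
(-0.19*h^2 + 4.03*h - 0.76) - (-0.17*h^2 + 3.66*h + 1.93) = -0.02*h^2 + 0.37*h - 2.69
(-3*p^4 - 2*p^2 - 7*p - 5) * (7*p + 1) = -21*p^5 - 3*p^4 - 14*p^3 - 51*p^2 - 42*p - 5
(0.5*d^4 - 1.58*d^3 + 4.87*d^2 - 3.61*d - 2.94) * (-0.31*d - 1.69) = -0.155*d^5 - 0.3552*d^4 + 1.1605*d^3 - 7.1112*d^2 + 7.0123*d + 4.9686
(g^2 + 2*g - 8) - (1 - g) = g^2 + 3*g - 9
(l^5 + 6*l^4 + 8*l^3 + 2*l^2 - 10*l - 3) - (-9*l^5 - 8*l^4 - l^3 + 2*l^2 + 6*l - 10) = 10*l^5 + 14*l^4 + 9*l^3 - 16*l + 7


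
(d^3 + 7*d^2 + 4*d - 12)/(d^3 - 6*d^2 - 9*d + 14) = (d + 6)/(d - 7)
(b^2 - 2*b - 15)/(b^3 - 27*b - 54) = (b - 5)/(b^2 - 3*b - 18)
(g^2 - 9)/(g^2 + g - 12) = (g + 3)/(g + 4)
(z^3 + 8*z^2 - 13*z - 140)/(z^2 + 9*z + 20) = (z^2 + 3*z - 28)/(z + 4)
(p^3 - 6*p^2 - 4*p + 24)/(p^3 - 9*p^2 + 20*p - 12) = (p + 2)/(p - 1)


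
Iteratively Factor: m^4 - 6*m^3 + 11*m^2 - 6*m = (m - 2)*(m^3 - 4*m^2 + 3*m) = (m - 2)*(m - 1)*(m^2 - 3*m) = m*(m - 2)*(m - 1)*(m - 3)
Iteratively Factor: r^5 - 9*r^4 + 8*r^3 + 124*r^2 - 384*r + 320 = (r - 2)*(r^4 - 7*r^3 - 6*r^2 + 112*r - 160) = (r - 5)*(r - 2)*(r^3 - 2*r^2 - 16*r + 32) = (r - 5)*(r - 2)^2*(r^2 - 16) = (r - 5)*(r - 4)*(r - 2)^2*(r + 4)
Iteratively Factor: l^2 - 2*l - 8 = (l - 4)*(l + 2)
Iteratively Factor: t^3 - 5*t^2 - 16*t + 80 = (t - 4)*(t^2 - t - 20) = (t - 4)*(t + 4)*(t - 5)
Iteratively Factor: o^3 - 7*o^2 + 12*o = (o)*(o^2 - 7*o + 12) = o*(o - 3)*(o - 4)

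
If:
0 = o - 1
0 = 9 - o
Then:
No Solution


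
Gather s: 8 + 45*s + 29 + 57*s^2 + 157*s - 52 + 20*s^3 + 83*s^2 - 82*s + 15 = 20*s^3 + 140*s^2 + 120*s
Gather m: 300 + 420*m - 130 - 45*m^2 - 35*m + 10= -45*m^2 + 385*m + 180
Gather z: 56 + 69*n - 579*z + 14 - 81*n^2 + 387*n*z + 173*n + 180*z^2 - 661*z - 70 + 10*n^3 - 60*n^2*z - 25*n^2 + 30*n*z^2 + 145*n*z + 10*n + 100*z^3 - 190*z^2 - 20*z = 10*n^3 - 106*n^2 + 252*n + 100*z^3 + z^2*(30*n - 10) + z*(-60*n^2 + 532*n - 1260)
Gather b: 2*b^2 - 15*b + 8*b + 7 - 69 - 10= 2*b^2 - 7*b - 72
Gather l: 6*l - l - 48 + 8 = 5*l - 40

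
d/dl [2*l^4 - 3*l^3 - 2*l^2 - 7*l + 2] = 8*l^3 - 9*l^2 - 4*l - 7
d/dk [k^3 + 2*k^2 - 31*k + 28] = 3*k^2 + 4*k - 31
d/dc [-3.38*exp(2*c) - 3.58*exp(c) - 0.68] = (-6.76*exp(c) - 3.58)*exp(c)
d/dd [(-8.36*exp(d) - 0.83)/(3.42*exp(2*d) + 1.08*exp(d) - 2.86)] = (28.5912*exp(2*d) + 5.6772*exp(d) + 24.806)*exp(d)/(11.6964*exp(4*d) + 7.3872*exp(3*d) - 18.396*exp(2*d) - 6.1776*exp(d) + 8.1796)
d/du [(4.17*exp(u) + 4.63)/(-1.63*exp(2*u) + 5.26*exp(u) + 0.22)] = (6.7971*exp(2*u) + 15.0938*exp(u) - 23.4364)*exp(u)/(2.6569*exp(4*u) - 17.1476*exp(3*u) + 26.9504*exp(2*u) + 2.3144*exp(u) + 0.0484)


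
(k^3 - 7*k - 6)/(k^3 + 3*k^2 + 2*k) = (k - 3)/k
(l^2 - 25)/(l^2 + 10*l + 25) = (l - 5)/(l + 5)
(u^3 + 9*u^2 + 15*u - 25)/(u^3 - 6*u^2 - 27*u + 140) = (u^2 + 4*u - 5)/(u^2 - 11*u + 28)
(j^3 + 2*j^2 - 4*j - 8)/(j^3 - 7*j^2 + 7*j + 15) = (j^3 + 2*j^2 - 4*j - 8)/(j^3 - 7*j^2 + 7*j + 15)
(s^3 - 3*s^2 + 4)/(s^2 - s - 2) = s - 2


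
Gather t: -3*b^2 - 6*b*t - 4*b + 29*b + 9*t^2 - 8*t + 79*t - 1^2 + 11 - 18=-3*b^2 + 25*b + 9*t^2 + t*(71 - 6*b) - 8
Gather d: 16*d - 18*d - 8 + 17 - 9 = -2*d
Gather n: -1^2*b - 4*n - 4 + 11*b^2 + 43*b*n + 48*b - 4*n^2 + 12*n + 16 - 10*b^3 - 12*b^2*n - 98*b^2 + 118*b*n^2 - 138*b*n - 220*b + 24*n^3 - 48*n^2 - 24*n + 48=-10*b^3 - 87*b^2 - 173*b + 24*n^3 + n^2*(118*b - 52) + n*(-12*b^2 - 95*b - 16) + 60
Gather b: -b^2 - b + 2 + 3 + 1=-b^2 - b + 6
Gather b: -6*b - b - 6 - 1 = -7*b - 7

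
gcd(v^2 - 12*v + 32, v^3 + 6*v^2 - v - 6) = 1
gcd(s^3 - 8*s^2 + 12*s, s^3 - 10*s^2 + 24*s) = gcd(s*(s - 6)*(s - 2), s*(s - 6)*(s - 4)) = s^2 - 6*s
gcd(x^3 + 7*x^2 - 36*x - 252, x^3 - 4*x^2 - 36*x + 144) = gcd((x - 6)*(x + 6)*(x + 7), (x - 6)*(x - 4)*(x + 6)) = x^2 - 36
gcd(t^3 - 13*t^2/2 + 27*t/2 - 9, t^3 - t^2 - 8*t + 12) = t - 2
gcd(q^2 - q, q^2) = q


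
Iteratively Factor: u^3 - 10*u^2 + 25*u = (u - 5)*(u^2 - 5*u) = u*(u - 5)*(u - 5)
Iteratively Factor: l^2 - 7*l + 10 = (l - 2)*(l - 5)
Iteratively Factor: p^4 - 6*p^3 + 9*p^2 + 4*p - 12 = (p - 2)*(p^3 - 4*p^2 + p + 6) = (p - 2)^2*(p^2 - 2*p - 3) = (p - 2)^2*(p + 1)*(p - 3)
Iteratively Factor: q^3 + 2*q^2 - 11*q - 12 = (q - 3)*(q^2 + 5*q + 4) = (q - 3)*(q + 4)*(q + 1)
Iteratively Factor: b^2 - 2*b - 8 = (b + 2)*(b - 4)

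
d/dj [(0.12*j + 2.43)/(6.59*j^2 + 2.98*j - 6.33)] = (0.7908*j^2 + 0.3576*j - (0.12*j + 2.43)*(13.18*j + 2.98) - 0.7596)/(6.59*j^2 + 2.98*j - 6.33)^2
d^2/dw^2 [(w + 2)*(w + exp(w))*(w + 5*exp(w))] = 6*w^2*exp(w) + 20*w*exp(2*w) + 36*w*exp(w) + 6*w + 60*exp(2*w) + 36*exp(w) + 4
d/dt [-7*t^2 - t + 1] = -14*t - 1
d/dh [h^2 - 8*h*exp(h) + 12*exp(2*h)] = -8*h*exp(h) + 2*h + 24*exp(2*h) - 8*exp(h)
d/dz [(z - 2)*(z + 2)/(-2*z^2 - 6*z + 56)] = 3*(-z^2 + 16*z - 4)/(2*(z^4 + 6*z^3 - 47*z^2 - 168*z + 784))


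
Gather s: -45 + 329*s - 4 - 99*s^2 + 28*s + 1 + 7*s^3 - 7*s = 7*s^3 - 99*s^2 + 350*s - 48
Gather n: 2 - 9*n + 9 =11 - 9*n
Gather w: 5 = 5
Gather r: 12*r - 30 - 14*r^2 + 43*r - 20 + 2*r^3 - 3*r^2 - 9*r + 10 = 2*r^3 - 17*r^2 + 46*r - 40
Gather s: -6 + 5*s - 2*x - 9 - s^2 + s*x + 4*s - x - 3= -s^2 + s*(x + 9) - 3*x - 18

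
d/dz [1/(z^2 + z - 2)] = (-2*z - 1)/(z^2 + z - 2)^2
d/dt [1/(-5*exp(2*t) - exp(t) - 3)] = (10*exp(t) + 1)*exp(t)/(5*exp(2*t) + exp(t) + 3)^2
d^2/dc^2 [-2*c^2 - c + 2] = -4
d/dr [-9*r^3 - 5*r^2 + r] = -27*r^2 - 10*r + 1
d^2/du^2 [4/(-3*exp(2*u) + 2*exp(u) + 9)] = 8*(4*(3*exp(u) - 1)^2*exp(u) + (6*exp(u) - 1)*(-3*exp(2*u) + 2*exp(u) + 9))*exp(u)/(-3*exp(2*u) + 2*exp(u) + 9)^3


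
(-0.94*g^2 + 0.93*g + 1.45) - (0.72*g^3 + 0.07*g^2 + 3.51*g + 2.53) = -0.72*g^3 - 1.01*g^2 - 2.58*g - 1.08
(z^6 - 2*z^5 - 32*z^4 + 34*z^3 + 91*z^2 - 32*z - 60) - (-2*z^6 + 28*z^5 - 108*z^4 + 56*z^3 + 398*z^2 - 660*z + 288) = 3*z^6 - 30*z^5 + 76*z^4 - 22*z^3 - 307*z^2 + 628*z - 348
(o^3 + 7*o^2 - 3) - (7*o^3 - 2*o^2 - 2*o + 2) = -6*o^3 + 9*o^2 + 2*o - 5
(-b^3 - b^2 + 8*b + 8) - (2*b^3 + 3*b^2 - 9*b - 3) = -3*b^3 - 4*b^2 + 17*b + 11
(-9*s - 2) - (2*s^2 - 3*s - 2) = -2*s^2 - 6*s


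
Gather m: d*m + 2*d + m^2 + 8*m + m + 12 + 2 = 2*d + m^2 + m*(d + 9) + 14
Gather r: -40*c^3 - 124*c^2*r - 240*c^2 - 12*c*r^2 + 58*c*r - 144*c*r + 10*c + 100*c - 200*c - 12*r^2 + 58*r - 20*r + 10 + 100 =-40*c^3 - 240*c^2 - 90*c + r^2*(-12*c - 12) + r*(-124*c^2 - 86*c + 38) + 110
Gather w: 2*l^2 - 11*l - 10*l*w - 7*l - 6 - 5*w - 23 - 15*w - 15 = 2*l^2 - 18*l + w*(-10*l - 20) - 44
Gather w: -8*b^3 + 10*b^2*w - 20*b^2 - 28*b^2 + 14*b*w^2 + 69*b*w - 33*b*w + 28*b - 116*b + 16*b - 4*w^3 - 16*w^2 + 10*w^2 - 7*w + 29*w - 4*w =-8*b^3 - 48*b^2 - 72*b - 4*w^3 + w^2*(14*b - 6) + w*(10*b^2 + 36*b + 18)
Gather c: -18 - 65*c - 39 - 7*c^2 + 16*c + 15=-7*c^2 - 49*c - 42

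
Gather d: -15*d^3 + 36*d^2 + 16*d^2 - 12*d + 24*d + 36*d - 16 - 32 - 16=-15*d^3 + 52*d^2 + 48*d - 64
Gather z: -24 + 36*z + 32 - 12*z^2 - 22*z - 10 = -12*z^2 + 14*z - 2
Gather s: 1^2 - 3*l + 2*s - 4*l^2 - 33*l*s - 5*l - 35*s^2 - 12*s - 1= -4*l^2 - 8*l - 35*s^2 + s*(-33*l - 10)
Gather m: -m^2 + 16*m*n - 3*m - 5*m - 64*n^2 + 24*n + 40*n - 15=-m^2 + m*(16*n - 8) - 64*n^2 + 64*n - 15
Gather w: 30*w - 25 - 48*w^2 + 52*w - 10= -48*w^2 + 82*w - 35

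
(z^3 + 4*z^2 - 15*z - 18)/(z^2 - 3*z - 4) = (z^2 + 3*z - 18)/(z - 4)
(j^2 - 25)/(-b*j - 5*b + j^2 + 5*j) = (5 - j)/(b - j)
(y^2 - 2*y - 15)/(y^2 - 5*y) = (y + 3)/y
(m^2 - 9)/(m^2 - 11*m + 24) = (m + 3)/(m - 8)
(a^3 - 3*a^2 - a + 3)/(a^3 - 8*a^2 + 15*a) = (a^2 - 1)/(a*(a - 5))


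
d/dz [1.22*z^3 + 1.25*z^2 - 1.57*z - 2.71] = 3.66*z^2 + 2.5*z - 1.57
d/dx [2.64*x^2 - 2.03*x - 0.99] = 5.28*x - 2.03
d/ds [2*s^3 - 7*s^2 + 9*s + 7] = 6*s^2 - 14*s + 9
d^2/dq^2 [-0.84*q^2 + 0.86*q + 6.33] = -1.68000000000000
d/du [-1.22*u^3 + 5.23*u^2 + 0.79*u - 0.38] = -3.66*u^2 + 10.46*u + 0.79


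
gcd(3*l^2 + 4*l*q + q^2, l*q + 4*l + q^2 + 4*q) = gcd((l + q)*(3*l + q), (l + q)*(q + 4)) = l + q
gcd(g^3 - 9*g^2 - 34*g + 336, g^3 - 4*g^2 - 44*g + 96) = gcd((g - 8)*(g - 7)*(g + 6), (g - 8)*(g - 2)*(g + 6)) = g^2 - 2*g - 48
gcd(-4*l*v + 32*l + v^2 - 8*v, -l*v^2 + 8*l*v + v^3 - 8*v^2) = v - 8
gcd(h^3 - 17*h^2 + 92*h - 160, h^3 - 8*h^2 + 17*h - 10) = h - 5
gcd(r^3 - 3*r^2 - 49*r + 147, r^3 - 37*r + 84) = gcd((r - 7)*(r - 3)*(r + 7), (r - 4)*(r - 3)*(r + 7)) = r^2 + 4*r - 21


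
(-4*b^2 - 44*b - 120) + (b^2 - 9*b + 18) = -3*b^2 - 53*b - 102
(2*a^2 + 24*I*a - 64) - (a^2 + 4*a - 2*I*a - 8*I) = a^2 - 4*a + 26*I*a - 64 + 8*I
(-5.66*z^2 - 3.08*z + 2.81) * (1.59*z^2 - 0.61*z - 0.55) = -8.9994*z^4 - 1.4446*z^3 + 9.4597*z^2 - 0.0200999999999998*z - 1.5455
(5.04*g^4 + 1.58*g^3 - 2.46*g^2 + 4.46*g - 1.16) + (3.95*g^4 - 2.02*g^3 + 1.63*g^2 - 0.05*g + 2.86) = 8.99*g^4 - 0.44*g^3 - 0.83*g^2 + 4.41*g + 1.7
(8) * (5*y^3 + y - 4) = 40*y^3 + 8*y - 32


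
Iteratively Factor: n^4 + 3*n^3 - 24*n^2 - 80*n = (n)*(n^3 + 3*n^2 - 24*n - 80) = n*(n - 5)*(n^2 + 8*n + 16) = n*(n - 5)*(n + 4)*(n + 4)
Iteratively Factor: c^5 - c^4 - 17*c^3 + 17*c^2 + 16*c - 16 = (c - 4)*(c^4 + 3*c^3 - 5*c^2 - 3*c + 4) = (c - 4)*(c + 4)*(c^3 - c^2 - c + 1) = (c - 4)*(c - 1)*(c + 4)*(c^2 - 1) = (c - 4)*(c - 1)^2*(c + 4)*(c + 1)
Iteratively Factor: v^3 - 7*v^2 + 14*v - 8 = (v - 1)*(v^2 - 6*v + 8) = (v - 2)*(v - 1)*(v - 4)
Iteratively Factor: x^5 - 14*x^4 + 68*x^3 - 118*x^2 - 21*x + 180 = (x - 4)*(x^4 - 10*x^3 + 28*x^2 - 6*x - 45) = (x - 5)*(x - 4)*(x^3 - 5*x^2 + 3*x + 9) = (x - 5)*(x - 4)*(x - 3)*(x^2 - 2*x - 3) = (x - 5)*(x - 4)*(x - 3)^2*(x + 1)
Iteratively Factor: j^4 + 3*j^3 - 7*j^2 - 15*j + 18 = (j - 2)*(j^3 + 5*j^2 + 3*j - 9) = (j - 2)*(j + 3)*(j^2 + 2*j - 3) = (j - 2)*(j - 1)*(j + 3)*(j + 3)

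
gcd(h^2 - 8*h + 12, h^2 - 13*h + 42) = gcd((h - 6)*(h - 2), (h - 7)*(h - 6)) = h - 6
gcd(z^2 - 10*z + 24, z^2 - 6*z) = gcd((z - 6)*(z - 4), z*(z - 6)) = z - 6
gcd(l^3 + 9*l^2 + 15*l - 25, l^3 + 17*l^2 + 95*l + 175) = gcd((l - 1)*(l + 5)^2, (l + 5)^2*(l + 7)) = l^2 + 10*l + 25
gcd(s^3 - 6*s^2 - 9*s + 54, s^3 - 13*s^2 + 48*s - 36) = s - 6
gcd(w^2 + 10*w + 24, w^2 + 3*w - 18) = w + 6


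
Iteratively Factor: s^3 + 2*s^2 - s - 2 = (s + 1)*(s^2 + s - 2) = (s + 1)*(s + 2)*(s - 1)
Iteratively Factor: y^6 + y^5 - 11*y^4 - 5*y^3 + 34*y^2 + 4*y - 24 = (y + 3)*(y^5 - 2*y^4 - 5*y^3 + 10*y^2 + 4*y - 8) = (y - 2)*(y + 3)*(y^4 - 5*y^2 + 4) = (y - 2)^2*(y + 3)*(y^3 + 2*y^2 - y - 2) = (y - 2)^2*(y + 2)*(y + 3)*(y^2 - 1) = (y - 2)^2*(y + 1)*(y + 2)*(y + 3)*(y - 1)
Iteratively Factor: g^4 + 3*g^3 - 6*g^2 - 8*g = (g + 1)*(g^3 + 2*g^2 - 8*g) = g*(g + 1)*(g^2 + 2*g - 8) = g*(g + 1)*(g + 4)*(g - 2)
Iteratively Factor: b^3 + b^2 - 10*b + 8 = (b - 2)*(b^2 + 3*b - 4) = (b - 2)*(b + 4)*(b - 1)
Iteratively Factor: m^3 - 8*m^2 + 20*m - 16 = (m - 4)*(m^2 - 4*m + 4) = (m - 4)*(m - 2)*(m - 2)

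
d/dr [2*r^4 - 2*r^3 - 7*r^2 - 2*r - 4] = 8*r^3 - 6*r^2 - 14*r - 2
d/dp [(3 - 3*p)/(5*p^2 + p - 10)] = 3*(-5*p^2 - p + (p - 1)*(10*p + 1) + 10)/(5*p^2 + p - 10)^2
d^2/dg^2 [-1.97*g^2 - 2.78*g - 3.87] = -3.94000000000000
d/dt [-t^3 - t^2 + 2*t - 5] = -3*t^2 - 2*t + 2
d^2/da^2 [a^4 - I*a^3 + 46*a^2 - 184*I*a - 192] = 12*a^2 - 6*I*a + 92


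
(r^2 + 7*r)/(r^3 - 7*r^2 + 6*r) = (r + 7)/(r^2 - 7*r + 6)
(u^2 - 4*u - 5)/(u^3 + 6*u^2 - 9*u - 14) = (u - 5)/(u^2 + 5*u - 14)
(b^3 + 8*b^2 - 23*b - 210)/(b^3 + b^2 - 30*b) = (b + 7)/b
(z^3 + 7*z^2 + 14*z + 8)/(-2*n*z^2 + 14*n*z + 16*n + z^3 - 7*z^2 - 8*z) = (z^2 + 6*z + 8)/(-2*n*z + 16*n + z^2 - 8*z)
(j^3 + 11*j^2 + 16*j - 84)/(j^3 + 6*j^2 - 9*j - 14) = (j + 6)/(j + 1)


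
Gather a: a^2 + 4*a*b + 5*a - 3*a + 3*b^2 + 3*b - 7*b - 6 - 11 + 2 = a^2 + a*(4*b + 2) + 3*b^2 - 4*b - 15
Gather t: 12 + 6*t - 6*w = 6*t - 6*w + 12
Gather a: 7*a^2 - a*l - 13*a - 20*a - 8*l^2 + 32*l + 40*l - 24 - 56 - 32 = 7*a^2 + a*(-l - 33) - 8*l^2 + 72*l - 112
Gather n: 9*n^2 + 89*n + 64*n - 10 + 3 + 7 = 9*n^2 + 153*n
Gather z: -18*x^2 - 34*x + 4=-18*x^2 - 34*x + 4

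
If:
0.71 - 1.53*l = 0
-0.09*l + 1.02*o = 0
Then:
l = 0.46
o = 0.04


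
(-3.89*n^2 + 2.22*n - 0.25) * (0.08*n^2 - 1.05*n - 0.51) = -0.3112*n^4 + 4.2621*n^3 - 0.3671*n^2 - 0.8697*n + 0.1275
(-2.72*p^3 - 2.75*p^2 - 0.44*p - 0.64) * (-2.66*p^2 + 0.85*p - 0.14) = 7.2352*p^5 + 5.003*p^4 - 0.7863*p^3 + 1.7134*p^2 - 0.4824*p + 0.0896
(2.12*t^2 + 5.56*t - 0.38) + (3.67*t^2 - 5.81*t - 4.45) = 5.79*t^2 - 0.25*t - 4.83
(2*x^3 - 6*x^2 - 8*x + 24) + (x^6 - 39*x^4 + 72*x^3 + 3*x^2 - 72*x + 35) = x^6 - 39*x^4 + 74*x^3 - 3*x^2 - 80*x + 59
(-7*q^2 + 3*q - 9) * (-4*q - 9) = 28*q^3 + 51*q^2 + 9*q + 81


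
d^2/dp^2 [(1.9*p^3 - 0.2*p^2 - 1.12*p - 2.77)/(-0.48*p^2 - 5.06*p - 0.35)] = (7.105427357601e-15*p^4 - 97.110704*p^3 - 16.561752*p^2 + 37.841196*p + 136.995184)/(0.110592*p^6 + 3.497472*p^5 + 37.111104*p^4 + 134.654696*p^3 + 27.06018*p^2 + 1.85955*p + 0.042875)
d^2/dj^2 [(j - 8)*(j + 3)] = 2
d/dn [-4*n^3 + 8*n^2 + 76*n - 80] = -12*n^2 + 16*n + 76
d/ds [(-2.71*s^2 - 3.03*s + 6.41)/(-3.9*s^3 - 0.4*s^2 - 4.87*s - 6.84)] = (-10.569*s^4 - 23.634*s^3 + 86.9827*s^2 + 42.2008*s + 51.9419)/(15.21*s^6 + 3.12*s^5 + 38.146*s^4 + 57.248*s^3 + 29.1889*s^2 + 66.6216*s + 46.7856)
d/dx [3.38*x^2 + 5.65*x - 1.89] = 6.76*x + 5.65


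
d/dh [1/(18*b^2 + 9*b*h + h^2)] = (-9*b - 2*h)/(18*b^2 + 9*b*h + h^2)^2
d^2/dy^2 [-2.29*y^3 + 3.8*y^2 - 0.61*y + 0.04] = 7.6 - 13.74*y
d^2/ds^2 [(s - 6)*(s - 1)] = 2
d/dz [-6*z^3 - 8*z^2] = 2*z*(-9*z - 8)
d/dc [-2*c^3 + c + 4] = 1 - 6*c^2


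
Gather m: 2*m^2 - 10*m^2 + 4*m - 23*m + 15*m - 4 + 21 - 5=-8*m^2 - 4*m + 12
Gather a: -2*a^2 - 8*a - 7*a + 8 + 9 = -2*a^2 - 15*a + 17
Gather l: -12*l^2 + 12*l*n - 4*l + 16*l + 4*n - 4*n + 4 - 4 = -12*l^2 + l*(12*n + 12)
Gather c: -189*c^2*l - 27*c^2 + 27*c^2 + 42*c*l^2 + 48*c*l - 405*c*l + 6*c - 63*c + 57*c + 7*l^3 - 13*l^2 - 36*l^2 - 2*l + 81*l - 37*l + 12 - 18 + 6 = -189*c^2*l + c*(42*l^2 - 357*l) + 7*l^3 - 49*l^2 + 42*l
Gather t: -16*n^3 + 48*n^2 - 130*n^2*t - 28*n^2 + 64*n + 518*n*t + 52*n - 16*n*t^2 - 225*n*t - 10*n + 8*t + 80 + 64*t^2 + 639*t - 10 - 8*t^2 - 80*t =-16*n^3 + 20*n^2 + 106*n + t^2*(56 - 16*n) + t*(-130*n^2 + 293*n + 567) + 70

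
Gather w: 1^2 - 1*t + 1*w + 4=-t + w + 5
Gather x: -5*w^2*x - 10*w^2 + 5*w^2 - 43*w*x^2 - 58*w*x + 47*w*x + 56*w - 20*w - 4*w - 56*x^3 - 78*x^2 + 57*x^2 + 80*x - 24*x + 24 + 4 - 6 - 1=-5*w^2 + 32*w - 56*x^3 + x^2*(-43*w - 21) + x*(-5*w^2 - 11*w + 56) + 21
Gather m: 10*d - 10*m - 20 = 10*d - 10*m - 20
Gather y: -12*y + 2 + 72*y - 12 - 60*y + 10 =0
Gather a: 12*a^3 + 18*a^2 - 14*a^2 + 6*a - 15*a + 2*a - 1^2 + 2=12*a^3 + 4*a^2 - 7*a + 1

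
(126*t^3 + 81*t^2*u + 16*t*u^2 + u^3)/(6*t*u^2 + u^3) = 21*t^2/u^2 + 10*t/u + 1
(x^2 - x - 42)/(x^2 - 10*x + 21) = (x + 6)/(x - 3)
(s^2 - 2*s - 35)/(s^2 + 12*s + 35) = (s - 7)/(s + 7)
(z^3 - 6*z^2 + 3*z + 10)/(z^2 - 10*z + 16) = (z^2 - 4*z - 5)/(z - 8)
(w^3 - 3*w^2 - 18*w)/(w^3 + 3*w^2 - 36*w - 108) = w/(w + 6)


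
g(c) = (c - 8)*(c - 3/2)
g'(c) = 2*c - 19/2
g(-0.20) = 13.94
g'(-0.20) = -9.90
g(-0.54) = 17.42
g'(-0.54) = -10.58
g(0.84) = 4.73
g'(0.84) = -7.82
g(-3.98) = 65.65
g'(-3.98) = -17.46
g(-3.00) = 49.50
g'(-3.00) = -15.50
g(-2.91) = 48.11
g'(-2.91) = -15.32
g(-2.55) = 42.73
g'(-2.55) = -14.60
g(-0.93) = 21.70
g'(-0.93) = -11.36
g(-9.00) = 178.50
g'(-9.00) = -27.50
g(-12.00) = 270.00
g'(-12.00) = -33.50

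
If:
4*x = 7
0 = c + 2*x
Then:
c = -7/2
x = 7/4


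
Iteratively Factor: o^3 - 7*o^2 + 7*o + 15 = (o - 3)*(o^2 - 4*o - 5) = (o - 5)*(o - 3)*(o + 1)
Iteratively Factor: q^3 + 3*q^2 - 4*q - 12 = (q - 2)*(q^2 + 5*q + 6) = (q - 2)*(q + 3)*(q + 2)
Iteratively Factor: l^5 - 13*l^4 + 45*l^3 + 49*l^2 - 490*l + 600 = (l - 5)*(l^4 - 8*l^3 + 5*l^2 + 74*l - 120) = (l - 5)^2*(l^3 - 3*l^2 - 10*l + 24) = (l - 5)^2*(l - 2)*(l^2 - l - 12) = (l - 5)^2*(l - 4)*(l - 2)*(l + 3)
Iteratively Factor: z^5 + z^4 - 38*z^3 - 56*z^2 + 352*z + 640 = (z + 4)*(z^4 - 3*z^3 - 26*z^2 + 48*z + 160) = (z + 2)*(z + 4)*(z^3 - 5*z^2 - 16*z + 80) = (z - 4)*(z + 2)*(z + 4)*(z^2 - z - 20) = (z - 4)*(z + 2)*(z + 4)^2*(z - 5)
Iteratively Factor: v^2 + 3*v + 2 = (v + 1)*(v + 2)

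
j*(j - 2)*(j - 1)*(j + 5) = j^4 + 2*j^3 - 13*j^2 + 10*j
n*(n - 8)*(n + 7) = n^3 - n^2 - 56*n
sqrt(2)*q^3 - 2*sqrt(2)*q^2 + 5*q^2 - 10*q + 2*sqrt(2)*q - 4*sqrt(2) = (q - 2)*(q + 2*sqrt(2))*(sqrt(2)*q + 1)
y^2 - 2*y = y*(y - 2)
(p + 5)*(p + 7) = p^2 + 12*p + 35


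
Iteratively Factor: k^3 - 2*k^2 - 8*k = (k)*(k^2 - 2*k - 8) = k*(k + 2)*(k - 4)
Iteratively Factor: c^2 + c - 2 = (c + 2)*(c - 1)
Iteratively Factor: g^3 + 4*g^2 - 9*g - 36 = (g + 3)*(g^2 + g - 12) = (g - 3)*(g + 3)*(g + 4)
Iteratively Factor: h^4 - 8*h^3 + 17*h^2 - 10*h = (h - 5)*(h^3 - 3*h^2 + 2*h) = (h - 5)*(h - 1)*(h^2 - 2*h) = (h - 5)*(h - 2)*(h - 1)*(h)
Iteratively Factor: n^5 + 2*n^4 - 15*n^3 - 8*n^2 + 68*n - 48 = (n + 3)*(n^4 - n^3 - 12*n^2 + 28*n - 16) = (n - 1)*(n + 3)*(n^3 - 12*n + 16) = (n - 1)*(n + 3)*(n + 4)*(n^2 - 4*n + 4) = (n - 2)*(n - 1)*(n + 3)*(n + 4)*(n - 2)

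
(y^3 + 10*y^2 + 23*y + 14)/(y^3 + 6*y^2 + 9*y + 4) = (y^2 + 9*y + 14)/(y^2 + 5*y + 4)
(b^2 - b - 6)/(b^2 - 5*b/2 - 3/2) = 2*(b + 2)/(2*b + 1)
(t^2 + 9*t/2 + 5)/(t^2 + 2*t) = (t + 5/2)/t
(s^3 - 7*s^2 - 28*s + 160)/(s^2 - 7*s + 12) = (s^2 - 3*s - 40)/(s - 3)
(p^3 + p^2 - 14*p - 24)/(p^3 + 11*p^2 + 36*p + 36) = (p - 4)/(p + 6)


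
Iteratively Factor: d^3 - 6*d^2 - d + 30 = (d - 5)*(d^2 - d - 6) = (d - 5)*(d + 2)*(d - 3)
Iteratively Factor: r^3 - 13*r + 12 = (r - 3)*(r^2 + 3*r - 4) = (r - 3)*(r + 4)*(r - 1)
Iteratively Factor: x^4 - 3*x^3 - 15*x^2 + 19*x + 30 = (x - 2)*(x^3 - x^2 - 17*x - 15) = (x - 2)*(x + 1)*(x^2 - 2*x - 15) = (x - 5)*(x - 2)*(x + 1)*(x + 3)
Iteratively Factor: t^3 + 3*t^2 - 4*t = (t + 4)*(t^2 - t) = (t - 1)*(t + 4)*(t)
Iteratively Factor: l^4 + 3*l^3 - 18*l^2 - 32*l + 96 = (l + 4)*(l^3 - l^2 - 14*l + 24) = (l + 4)^2*(l^2 - 5*l + 6) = (l - 2)*(l + 4)^2*(l - 3)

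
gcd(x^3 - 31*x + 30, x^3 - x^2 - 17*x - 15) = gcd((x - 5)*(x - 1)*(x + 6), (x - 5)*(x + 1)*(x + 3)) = x - 5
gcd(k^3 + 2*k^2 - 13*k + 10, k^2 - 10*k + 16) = k - 2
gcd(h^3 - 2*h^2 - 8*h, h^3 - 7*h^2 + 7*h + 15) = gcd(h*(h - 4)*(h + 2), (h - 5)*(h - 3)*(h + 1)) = 1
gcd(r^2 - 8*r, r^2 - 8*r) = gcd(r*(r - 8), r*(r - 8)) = r^2 - 8*r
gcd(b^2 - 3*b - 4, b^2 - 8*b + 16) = b - 4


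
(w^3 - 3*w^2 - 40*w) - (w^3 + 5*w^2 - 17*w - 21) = -8*w^2 - 23*w + 21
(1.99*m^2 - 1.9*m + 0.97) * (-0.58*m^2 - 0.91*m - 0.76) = -1.1542*m^4 - 0.7089*m^3 - 0.346*m^2 + 0.5613*m - 0.7372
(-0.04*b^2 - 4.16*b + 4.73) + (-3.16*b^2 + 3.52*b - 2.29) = -3.2*b^2 - 0.64*b + 2.44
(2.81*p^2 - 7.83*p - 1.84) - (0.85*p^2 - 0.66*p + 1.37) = 1.96*p^2 - 7.17*p - 3.21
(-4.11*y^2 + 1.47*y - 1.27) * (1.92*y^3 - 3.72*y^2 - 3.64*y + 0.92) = -7.8912*y^5 + 18.1116*y^4 + 7.0536*y^3 - 4.4076*y^2 + 5.9752*y - 1.1684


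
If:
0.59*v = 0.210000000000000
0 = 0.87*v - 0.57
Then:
No Solution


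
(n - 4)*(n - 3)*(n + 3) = n^3 - 4*n^2 - 9*n + 36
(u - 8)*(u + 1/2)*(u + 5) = u^3 - 5*u^2/2 - 83*u/2 - 20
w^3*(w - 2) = w^4 - 2*w^3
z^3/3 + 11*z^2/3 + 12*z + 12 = (z/3 + 1)*(z + 2)*(z + 6)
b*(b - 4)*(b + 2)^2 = b^4 - 12*b^2 - 16*b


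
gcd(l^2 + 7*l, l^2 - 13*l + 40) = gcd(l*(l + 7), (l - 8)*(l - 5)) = 1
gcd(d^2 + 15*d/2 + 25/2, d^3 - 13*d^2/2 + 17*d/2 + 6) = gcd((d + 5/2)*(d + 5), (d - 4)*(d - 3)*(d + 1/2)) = 1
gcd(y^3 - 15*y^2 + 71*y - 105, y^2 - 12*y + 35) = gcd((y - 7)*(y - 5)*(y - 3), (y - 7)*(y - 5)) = y^2 - 12*y + 35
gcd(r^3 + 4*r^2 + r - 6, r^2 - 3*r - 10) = r + 2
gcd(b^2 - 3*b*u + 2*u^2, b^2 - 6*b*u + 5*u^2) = -b + u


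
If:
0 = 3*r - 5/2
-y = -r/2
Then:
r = 5/6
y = 5/12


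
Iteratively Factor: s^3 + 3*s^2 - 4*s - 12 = (s - 2)*(s^2 + 5*s + 6) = (s - 2)*(s + 3)*(s + 2)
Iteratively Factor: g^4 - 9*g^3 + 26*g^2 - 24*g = (g - 4)*(g^3 - 5*g^2 + 6*g) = g*(g - 4)*(g^2 - 5*g + 6) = g*(g - 4)*(g - 3)*(g - 2)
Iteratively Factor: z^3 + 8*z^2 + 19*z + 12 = (z + 3)*(z^2 + 5*z + 4) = (z + 1)*(z + 3)*(z + 4)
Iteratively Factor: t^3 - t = (t)*(t^2 - 1) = t*(t - 1)*(t + 1)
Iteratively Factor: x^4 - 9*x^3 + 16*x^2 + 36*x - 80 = (x + 2)*(x^3 - 11*x^2 + 38*x - 40) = (x - 4)*(x + 2)*(x^2 - 7*x + 10) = (x - 4)*(x - 2)*(x + 2)*(x - 5)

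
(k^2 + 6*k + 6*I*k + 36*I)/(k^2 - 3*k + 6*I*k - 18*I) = (k + 6)/(k - 3)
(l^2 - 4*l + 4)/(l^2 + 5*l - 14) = (l - 2)/(l + 7)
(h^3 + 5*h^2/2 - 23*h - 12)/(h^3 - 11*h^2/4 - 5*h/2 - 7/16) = 8*(h^2 + 2*h - 24)/(8*h^2 - 26*h - 7)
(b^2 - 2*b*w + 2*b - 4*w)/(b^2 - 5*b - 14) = (b - 2*w)/(b - 7)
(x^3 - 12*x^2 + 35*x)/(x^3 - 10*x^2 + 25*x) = (x - 7)/(x - 5)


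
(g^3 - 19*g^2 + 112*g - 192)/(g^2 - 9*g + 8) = (g^2 - 11*g + 24)/(g - 1)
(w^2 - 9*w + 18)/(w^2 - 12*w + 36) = (w - 3)/(w - 6)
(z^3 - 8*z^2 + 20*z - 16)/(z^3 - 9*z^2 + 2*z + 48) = (z^3 - 8*z^2 + 20*z - 16)/(z^3 - 9*z^2 + 2*z + 48)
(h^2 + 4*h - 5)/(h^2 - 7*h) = (h^2 + 4*h - 5)/(h*(h - 7))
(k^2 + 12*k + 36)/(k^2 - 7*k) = (k^2 + 12*k + 36)/(k*(k - 7))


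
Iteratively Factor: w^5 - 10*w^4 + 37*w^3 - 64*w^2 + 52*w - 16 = (w - 1)*(w^4 - 9*w^3 + 28*w^2 - 36*w + 16) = (w - 4)*(w - 1)*(w^3 - 5*w^2 + 8*w - 4) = (w - 4)*(w - 1)^2*(w^2 - 4*w + 4) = (w - 4)*(w - 2)*(w - 1)^2*(w - 2)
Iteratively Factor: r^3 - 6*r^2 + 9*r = (r - 3)*(r^2 - 3*r) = (r - 3)^2*(r)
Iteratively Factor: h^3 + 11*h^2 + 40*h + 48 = (h + 3)*(h^2 + 8*h + 16) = (h + 3)*(h + 4)*(h + 4)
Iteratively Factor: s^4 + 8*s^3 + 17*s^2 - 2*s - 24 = (s + 2)*(s^3 + 6*s^2 + 5*s - 12) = (s + 2)*(s + 4)*(s^2 + 2*s - 3) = (s + 2)*(s + 3)*(s + 4)*(s - 1)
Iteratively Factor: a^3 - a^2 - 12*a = (a + 3)*(a^2 - 4*a) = a*(a + 3)*(a - 4)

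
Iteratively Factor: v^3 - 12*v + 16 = (v + 4)*(v^2 - 4*v + 4) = (v - 2)*(v + 4)*(v - 2)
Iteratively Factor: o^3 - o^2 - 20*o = (o - 5)*(o^2 + 4*o) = (o - 5)*(o + 4)*(o)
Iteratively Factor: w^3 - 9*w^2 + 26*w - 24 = (w - 3)*(w^2 - 6*w + 8) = (w - 3)*(w - 2)*(w - 4)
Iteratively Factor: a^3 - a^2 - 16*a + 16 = (a + 4)*(a^2 - 5*a + 4) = (a - 1)*(a + 4)*(a - 4)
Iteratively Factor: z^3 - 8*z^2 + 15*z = (z)*(z^2 - 8*z + 15) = z*(z - 3)*(z - 5)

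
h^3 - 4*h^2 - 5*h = h*(h - 5)*(h + 1)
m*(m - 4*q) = m^2 - 4*m*q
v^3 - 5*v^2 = v^2*(v - 5)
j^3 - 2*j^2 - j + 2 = (j - 2)*(j - 1)*(j + 1)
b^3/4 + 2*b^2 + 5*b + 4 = (b/4 + 1/2)*(b + 2)*(b + 4)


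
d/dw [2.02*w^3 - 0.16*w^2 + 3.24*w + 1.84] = 6.06*w^2 - 0.32*w + 3.24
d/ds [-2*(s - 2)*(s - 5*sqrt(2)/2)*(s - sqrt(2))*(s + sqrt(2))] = -8*s^3 + 12*s^2 + 15*sqrt(2)*s^2 - 20*sqrt(2)*s + 8*s - 10*sqrt(2) - 8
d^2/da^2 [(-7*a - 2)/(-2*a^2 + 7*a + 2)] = 2*(3*(15 - 14*a)*(-2*a^2 + 7*a + 2) - (4*a - 7)^2*(7*a + 2))/(-2*a^2 + 7*a + 2)^3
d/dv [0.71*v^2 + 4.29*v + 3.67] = 1.42*v + 4.29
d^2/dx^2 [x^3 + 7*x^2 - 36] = 6*x + 14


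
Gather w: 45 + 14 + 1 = 60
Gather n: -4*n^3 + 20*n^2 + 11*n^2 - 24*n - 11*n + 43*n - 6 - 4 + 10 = -4*n^3 + 31*n^2 + 8*n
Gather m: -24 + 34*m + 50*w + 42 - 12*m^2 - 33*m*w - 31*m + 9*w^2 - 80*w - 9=-12*m^2 + m*(3 - 33*w) + 9*w^2 - 30*w + 9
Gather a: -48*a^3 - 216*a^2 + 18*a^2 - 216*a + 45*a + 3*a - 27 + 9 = -48*a^3 - 198*a^2 - 168*a - 18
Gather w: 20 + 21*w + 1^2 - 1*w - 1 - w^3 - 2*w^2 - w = -w^3 - 2*w^2 + 19*w + 20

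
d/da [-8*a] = -8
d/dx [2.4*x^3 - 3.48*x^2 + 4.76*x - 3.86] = 7.2*x^2 - 6.96*x + 4.76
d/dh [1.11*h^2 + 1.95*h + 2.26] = 2.22*h + 1.95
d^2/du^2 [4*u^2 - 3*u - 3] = 8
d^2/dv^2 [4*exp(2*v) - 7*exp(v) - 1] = (16*exp(v) - 7)*exp(v)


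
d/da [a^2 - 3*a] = 2*a - 3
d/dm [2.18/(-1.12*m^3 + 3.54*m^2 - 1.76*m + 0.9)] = (7.3248*m^2 - 15.4344*m + 3.8368)/(1.12*m^3 - 3.54*m^2 + 1.76*m - 0.9)^2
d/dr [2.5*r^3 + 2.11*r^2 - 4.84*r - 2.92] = 7.5*r^2 + 4.22*r - 4.84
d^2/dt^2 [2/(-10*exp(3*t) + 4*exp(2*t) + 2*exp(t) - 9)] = 4*(-4*(-15*exp(2*t) + 4*exp(t) + 1)^2*exp(t) + (45*exp(2*t) - 8*exp(t) - 1)*(10*exp(3*t) - 4*exp(2*t) - 2*exp(t) + 9))*exp(t)/(10*exp(3*t) - 4*exp(2*t) - 2*exp(t) + 9)^3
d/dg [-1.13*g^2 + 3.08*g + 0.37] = 3.08 - 2.26*g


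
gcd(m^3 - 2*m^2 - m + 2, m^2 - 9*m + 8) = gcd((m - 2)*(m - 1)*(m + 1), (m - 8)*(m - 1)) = m - 1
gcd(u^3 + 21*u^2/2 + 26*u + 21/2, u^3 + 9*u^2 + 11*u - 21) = u^2 + 10*u + 21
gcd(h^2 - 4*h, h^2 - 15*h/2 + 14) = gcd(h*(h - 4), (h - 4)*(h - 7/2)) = h - 4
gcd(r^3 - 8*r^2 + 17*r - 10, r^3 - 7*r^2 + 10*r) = r^2 - 7*r + 10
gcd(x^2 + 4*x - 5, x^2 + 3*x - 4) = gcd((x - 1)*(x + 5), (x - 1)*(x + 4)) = x - 1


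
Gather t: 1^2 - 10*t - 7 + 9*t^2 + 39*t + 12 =9*t^2 + 29*t + 6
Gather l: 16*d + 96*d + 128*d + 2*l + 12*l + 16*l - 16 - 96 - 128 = 240*d + 30*l - 240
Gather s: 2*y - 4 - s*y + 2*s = s*(2 - y) + 2*y - 4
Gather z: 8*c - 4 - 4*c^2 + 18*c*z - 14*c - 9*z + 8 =-4*c^2 - 6*c + z*(18*c - 9) + 4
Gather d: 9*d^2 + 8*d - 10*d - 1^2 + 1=9*d^2 - 2*d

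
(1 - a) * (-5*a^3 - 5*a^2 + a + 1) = 5*a^4 - 6*a^2 + 1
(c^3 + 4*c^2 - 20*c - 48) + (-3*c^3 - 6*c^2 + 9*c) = -2*c^3 - 2*c^2 - 11*c - 48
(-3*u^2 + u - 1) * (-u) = 3*u^3 - u^2 + u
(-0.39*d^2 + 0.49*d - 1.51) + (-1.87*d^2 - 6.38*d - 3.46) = -2.26*d^2 - 5.89*d - 4.97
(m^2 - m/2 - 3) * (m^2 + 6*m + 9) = m^4 + 11*m^3/2 + 3*m^2 - 45*m/2 - 27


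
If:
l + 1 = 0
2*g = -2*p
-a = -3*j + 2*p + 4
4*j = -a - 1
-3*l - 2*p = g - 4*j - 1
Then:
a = 43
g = 40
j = -11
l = -1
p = -40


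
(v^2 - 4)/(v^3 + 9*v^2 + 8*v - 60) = (v + 2)/(v^2 + 11*v + 30)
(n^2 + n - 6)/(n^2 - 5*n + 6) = (n + 3)/(n - 3)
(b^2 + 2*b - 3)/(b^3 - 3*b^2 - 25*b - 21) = (b - 1)/(b^2 - 6*b - 7)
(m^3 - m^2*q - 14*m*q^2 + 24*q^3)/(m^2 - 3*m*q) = m + 2*q - 8*q^2/m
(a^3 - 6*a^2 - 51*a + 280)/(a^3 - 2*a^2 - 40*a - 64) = (a^2 + 2*a - 35)/(a^2 + 6*a + 8)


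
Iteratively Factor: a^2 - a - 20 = (a - 5)*(a + 4)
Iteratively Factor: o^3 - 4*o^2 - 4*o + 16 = (o - 4)*(o^2 - 4) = (o - 4)*(o - 2)*(o + 2)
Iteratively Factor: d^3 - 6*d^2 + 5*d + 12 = (d - 3)*(d^2 - 3*d - 4) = (d - 4)*(d - 3)*(d + 1)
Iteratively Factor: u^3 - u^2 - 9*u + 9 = (u + 3)*(u^2 - 4*u + 3) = (u - 3)*(u + 3)*(u - 1)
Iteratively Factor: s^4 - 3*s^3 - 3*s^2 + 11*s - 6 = (s - 3)*(s^3 - 3*s + 2) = (s - 3)*(s - 1)*(s^2 + s - 2) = (s - 3)*(s - 1)*(s + 2)*(s - 1)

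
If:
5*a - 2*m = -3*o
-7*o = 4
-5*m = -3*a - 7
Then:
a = 158/133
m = 281/133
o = -4/7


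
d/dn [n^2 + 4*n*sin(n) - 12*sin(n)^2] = 4*n*cos(n) + 2*n + 4*sin(n) - 12*sin(2*n)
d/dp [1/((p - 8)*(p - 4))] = 2*(6 - p)/(p^4 - 24*p^3 + 208*p^2 - 768*p + 1024)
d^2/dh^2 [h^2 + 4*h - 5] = 2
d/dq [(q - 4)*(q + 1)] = 2*q - 3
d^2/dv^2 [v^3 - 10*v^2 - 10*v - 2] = 6*v - 20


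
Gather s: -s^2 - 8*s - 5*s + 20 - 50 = -s^2 - 13*s - 30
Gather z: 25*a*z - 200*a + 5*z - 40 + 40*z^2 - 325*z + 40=-200*a + 40*z^2 + z*(25*a - 320)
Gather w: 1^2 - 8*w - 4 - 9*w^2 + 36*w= -9*w^2 + 28*w - 3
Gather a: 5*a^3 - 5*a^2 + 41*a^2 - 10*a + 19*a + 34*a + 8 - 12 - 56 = 5*a^3 + 36*a^2 + 43*a - 60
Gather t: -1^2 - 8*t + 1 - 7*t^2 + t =-7*t^2 - 7*t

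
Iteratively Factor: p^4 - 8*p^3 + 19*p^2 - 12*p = (p - 3)*(p^3 - 5*p^2 + 4*p) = (p - 3)*(p - 1)*(p^2 - 4*p) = (p - 4)*(p - 3)*(p - 1)*(p)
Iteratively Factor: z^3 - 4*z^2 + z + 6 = (z - 2)*(z^2 - 2*z - 3) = (z - 2)*(z + 1)*(z - 3)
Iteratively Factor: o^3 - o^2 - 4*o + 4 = (o - 1)*(o^2 - 4) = (o - 2)*(o - 1)*(o + 2)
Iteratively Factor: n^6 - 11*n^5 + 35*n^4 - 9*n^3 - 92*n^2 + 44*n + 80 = (n - 2)*(n^5 - 9*n^4 + 17*n^3 + 25*n^2 - 42*n - 40) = (n - 4)*(n - 2)*(n^4 - 5*n^3 - 3*n^2 + 13*n + 10) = (n - 5)*(n - 4)*(n - 2)*(n^3 - 3*n - 2) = (n - 5)*(n - 4)*(n - 2)*(n + 1)*(n^2 - n - 2) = (n - 5)*(n - 4)*(n - 2)*(n + 1)^2*(n - 2)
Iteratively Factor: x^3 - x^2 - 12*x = (x)*(x^2 - x - 12) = x*(x + 3)*(x - 4)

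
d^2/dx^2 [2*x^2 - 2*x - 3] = 4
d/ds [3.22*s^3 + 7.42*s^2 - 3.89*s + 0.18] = 9.66*s^2 + 14.84*s - 3.89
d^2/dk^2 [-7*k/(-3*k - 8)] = -336/(3*k + 8)^3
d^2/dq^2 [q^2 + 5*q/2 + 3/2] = 2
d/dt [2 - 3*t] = -3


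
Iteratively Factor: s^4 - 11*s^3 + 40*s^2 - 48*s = (s - 4)*(s^3 - 7*s^2 + 12*s) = s*(s - 4)*(s^2 - 7*s + 12) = s*(s - 4)^2*(s - 3)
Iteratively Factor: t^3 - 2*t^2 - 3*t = (t)*(t^2 - 2*t - 3) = t*(t - 3)*(t + 1)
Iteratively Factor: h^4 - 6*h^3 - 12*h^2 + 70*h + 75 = (h - 5)*(h^3 - h^2 - 17*h - 15) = (h - 5)*(h + 3)*(h^2 - 4*h - 5) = (h - 5)*(h + 1)*(h + 3)*(h - 5)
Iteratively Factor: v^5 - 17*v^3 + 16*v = (v - 4)*(v^4 + 4*v^3 - v^2 - 4*v) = (v - 4)*(v + 4)*(v^3 - v) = v*(v - 4)*(v + 4)*(v^2 - 1) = v*(v - 4)*(v - 1)*(v + 4)*(v + 1)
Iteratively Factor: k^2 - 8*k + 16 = (k - 4)*(k - 4)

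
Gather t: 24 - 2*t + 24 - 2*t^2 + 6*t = -2*t^2 + 4*t + 48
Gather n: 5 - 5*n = 5 - 5*n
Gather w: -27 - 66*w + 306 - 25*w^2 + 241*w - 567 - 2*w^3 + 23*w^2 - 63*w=-2*w^3 - 2*w^2 + 112*w - 288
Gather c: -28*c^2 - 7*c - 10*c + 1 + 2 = -28*c^2 - 17*c + 3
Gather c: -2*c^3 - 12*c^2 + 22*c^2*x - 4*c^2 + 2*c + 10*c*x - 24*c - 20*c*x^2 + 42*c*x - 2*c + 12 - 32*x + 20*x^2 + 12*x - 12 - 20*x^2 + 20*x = -2*c^3 + c^2*(22*x - 16) + c*(-20*x^2 + 52*x - 24)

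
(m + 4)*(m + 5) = m^2 + 9*m + 20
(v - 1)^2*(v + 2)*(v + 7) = v^4 + 7*v^3 - 3*v^2 - 19*v + 14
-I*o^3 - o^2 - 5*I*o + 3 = (o - 3*I)*(o + I)*(-I*o + 1)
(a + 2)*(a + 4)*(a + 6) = a^3 + 12*a^2 + 44*a + 48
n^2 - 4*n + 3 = (n - 3)*(n - 1)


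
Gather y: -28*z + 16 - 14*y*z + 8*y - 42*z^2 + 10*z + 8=y*(8 - 14*z) - 42*z^2 - 18*z + 24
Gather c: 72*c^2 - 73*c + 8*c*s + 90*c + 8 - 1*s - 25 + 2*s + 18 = 72*c^2 + c*(8*s + 17) + s + 1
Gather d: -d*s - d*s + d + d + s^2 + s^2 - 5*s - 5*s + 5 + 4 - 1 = d*(2 - 2*s) + 2*s^2 - 10*s + 8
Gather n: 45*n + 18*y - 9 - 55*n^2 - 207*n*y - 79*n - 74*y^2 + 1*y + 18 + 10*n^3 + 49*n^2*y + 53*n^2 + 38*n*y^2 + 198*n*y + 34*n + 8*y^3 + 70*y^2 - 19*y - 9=10*n^3 + n^2*(49*y - 2) + n*(38*y^2 - 9*y) + 8*y^3 - 4*y^2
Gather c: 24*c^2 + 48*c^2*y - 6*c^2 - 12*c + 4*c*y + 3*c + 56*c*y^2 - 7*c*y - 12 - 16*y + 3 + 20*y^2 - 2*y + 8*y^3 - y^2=c^2*(48*y + 18) + c*(56*y^2 - 3*y - 9) + 8*y^3 + 19*y^2 - 18*y - 9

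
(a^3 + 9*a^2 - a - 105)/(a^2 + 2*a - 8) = (a^3 + 9*a^2 - a - 105)/(a^2 + 2*a - 8)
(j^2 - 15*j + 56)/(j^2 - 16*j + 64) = (j - 7)/(j - 8)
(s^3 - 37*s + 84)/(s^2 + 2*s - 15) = (s^2 + 3*s - 28)/(s + 5)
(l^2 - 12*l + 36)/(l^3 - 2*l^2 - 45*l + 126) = (l - 6)/(l^2 + 4*l - 21)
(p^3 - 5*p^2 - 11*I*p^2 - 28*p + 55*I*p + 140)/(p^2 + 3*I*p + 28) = (p^2 - p*(5 + 7*I) + 35*I)/(p + 7*I)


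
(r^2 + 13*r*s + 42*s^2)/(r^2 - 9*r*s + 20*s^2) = (r^2 + 13*r*s + 42*s^2)/(r^2 - 9*r*s + 20*s^2)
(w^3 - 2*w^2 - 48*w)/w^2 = w - 2 - 48/w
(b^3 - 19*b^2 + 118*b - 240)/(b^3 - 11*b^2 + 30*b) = (b - 8)/b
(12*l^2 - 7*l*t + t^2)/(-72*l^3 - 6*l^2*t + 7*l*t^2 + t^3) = (-4*l + t)/(24*l^2 + 10*l*t + t^2)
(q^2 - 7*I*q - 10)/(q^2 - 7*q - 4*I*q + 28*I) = (q^2 - 7*I*q - 10)/(q^2 - 7*q - 4*I*q + 28*I)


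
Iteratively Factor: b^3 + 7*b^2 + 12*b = (b + 3)*(b^2 + 4*b) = b*(b + 3)*(b + 4)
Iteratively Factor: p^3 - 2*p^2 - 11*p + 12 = (p + 3)*(p^2 - 5*p + 4) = (p - 4)*(p + 3)*(p - 1)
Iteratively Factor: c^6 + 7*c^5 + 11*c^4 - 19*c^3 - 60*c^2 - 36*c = (c + 3)*(c^5 + 4*c^4 - c^3 - 16*c^2 - 12*c) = (c + 2)*(c + 3)*(c^4 + 2*c^3 - 5*c^2 - 6*c) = c*(c + 2)*(c + 3)*(c^3 + 2*c^2 - 5*c - 6) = c*(c - 2)*(c + 2)*(c + 3)*(c^2 + 4*c + 3) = c*(c - 2)*(c + 2)*(c + 3)^2*(c + 1)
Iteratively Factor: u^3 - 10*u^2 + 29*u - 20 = (u - 4)*(u^2 - 6*u + 5) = (u - 5)*(u - 4)*(u - 1)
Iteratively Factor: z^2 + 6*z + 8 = (z + 4)*(z + 2)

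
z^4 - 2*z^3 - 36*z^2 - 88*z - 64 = (z - 8)*(z + 2)^3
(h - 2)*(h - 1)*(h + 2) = h^3 - h^2 - 4*h + 4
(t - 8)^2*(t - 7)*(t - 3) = t^4 - 26*t^3 + 245*t^2 - 976*t + 1344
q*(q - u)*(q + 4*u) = q^3 + 3*q^2*u - 4*q*u^2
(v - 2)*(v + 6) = v^2 + 4*v - 12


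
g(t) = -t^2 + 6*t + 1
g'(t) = 6 - 2*t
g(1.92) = 8.83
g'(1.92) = 2.16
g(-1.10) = -6.81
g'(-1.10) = 8.20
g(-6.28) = -76.12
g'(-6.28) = 18.56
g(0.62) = 4.34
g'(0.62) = 4.76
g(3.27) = 9.93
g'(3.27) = -0.54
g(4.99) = 6.04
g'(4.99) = -3.98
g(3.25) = 9.94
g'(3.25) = -0.50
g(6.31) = -0.96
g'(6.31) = -6.62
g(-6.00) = -71.00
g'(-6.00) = 18.00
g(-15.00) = -314.00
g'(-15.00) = 36.00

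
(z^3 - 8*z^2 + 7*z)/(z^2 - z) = z - 7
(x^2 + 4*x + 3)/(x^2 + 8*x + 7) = (x + 3)/(x + 7)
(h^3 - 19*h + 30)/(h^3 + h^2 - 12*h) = (h^2 + 3*h - 10)/(h*(h + 4))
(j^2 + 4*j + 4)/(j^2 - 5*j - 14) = (j + 2)/(j - 7)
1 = 1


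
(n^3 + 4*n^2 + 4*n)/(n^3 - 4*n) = (n + 2)/(n - 2)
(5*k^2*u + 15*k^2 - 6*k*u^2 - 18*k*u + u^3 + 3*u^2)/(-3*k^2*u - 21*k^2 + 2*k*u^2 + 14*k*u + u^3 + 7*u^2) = (-5*k*u - 15*k + u^2 + 3*u)/(3*k*u + 21*k + u^2 + 7*u)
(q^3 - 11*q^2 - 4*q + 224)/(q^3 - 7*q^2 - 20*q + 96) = (q - 7)/(q - 3)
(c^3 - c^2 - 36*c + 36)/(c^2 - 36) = c - 1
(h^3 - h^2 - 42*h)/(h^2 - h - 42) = h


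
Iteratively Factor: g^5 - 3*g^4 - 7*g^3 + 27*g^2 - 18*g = (g)*(g^4 - 3*g^3 - 7*g^2 + 27*g - 18) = g*(g - 1)*(g^3 - 2*g^2 - 9*g + 18) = g*(g - 3)*(g - 1)*(g^2 + g - 6) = g*(g - 3)*(g - 1)*(g + 3)*(g - 2)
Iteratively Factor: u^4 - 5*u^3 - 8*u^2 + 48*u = (u - 4)*(u^3 - u^2 - 12*u) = (u - 4)^2*(u^2 + 3*u) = u*(u - 4)^2*(u + 3)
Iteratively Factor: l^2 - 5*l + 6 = (l - 3)*(l - 2)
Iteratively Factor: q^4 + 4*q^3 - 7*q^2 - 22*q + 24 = (q - 2)*(q^3 + 6*q^2 + 5*q - 12) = (q - 2)*(q + 4)*(q^2 + 2*q - 3) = (q - 2)*(q - 1)*(q + 4)*(q + 3)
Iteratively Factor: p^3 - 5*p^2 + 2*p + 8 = (p - 2)*(p^2 - 3*p - 4) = (p - 2)*(p + 1)*(p - 4)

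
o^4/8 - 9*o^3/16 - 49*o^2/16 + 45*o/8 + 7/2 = (o/4 + 1)*(o/2 + 1/4)*(o - 7)*(o - 2)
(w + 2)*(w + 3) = w^2 + 5*w + 6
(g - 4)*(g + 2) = g^2 - 2*g - 8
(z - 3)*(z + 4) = z^2 + z - 12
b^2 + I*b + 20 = (b - 4*I)*(b + 5*I)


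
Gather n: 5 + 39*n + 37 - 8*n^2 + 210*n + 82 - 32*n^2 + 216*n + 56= -40*n^2 + 465*n + 180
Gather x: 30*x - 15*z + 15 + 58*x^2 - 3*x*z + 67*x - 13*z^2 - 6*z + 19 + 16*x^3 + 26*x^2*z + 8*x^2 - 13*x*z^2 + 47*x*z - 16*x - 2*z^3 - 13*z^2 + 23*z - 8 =16*x^3 + x^2*(26*z + 66) + x*(-13*z^2 + 44*z + 81) - 2*z^3 - 26*z^2 + 2*z + 26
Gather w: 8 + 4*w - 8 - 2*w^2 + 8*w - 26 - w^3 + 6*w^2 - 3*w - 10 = -w^3 + 4*w^2 + 9*w - 36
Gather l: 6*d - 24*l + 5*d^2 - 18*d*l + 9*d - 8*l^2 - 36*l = 5*d^2 + 15*d - 8*l^2 + l*(-18*d - 60)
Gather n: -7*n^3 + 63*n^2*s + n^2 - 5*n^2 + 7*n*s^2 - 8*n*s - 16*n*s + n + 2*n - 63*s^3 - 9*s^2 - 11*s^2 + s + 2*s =-7*n^3 + n^2*(63*s - 4) + n*(7*s^2 - 24*s + 3) - 63*s^3 - 20*s^2 + 3*s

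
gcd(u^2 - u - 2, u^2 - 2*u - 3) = u + 1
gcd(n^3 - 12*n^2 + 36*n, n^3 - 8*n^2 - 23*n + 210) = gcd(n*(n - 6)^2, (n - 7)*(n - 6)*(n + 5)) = n - 6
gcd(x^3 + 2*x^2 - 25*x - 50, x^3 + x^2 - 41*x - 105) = x + 5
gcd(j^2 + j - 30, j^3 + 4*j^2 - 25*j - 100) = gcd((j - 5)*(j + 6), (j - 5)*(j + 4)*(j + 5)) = j - 5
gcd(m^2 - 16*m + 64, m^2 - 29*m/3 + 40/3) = m - 8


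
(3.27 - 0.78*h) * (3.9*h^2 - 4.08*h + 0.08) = -3.042*h^3 + 15.9354*h^2 - 13.404*h + 0.2616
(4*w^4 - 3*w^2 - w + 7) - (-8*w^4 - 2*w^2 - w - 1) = 12*w^4 - w^2 + 8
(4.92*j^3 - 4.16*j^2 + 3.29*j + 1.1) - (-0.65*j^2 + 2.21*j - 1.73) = 4.92*j^3 - 3.51*j^2 + 1.08*j + 2.83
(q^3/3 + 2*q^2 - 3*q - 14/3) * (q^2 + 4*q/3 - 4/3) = q^5/3 + 22*q^4/9 - 7*q^3/9 - 34*q^2/3 - 20*q/9 + 56/9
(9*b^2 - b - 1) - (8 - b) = 9*b^2 - 9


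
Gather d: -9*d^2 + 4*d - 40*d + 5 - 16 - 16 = -9*d^2 - 36*d - 27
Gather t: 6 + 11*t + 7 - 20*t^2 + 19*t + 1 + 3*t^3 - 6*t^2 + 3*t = 3*t^3 - 26*t^2 + 33*t + 14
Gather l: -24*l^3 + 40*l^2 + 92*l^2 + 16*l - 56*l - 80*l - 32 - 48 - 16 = -24*l^3 + 132*l^2 - 120*l - 96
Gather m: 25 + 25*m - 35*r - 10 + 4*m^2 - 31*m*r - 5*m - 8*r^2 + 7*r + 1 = 4*m^2 + m*(20 - 31*r) - 8*r^2 - 28*r + 16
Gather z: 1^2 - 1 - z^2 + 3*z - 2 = -z^2 + 3*z - 2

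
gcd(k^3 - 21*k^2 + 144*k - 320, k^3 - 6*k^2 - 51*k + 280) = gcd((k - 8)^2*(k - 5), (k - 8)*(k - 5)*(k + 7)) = k^2 - 13*k + 40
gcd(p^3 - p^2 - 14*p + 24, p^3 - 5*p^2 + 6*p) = p^2 - 5*p + 6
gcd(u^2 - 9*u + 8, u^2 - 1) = u - 1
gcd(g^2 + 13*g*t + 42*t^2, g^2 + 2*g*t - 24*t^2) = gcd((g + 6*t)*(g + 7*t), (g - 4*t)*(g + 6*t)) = g + 6*t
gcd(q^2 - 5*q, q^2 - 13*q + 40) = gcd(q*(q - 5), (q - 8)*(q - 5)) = q - 5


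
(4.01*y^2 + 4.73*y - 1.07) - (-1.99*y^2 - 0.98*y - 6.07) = 6.0*y^2 + 5.71*y + 5.0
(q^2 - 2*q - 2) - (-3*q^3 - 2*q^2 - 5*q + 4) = 3*q^3 + 3*q^2 + 3*q - 6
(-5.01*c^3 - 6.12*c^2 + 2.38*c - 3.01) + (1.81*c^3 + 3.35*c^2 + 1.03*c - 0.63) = -3.2*c^3 - 2.77*c^2 + 3.41*c - 3.64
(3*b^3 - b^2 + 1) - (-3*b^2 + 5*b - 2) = 3*b^3 + 2*b^2 - 5*b + 3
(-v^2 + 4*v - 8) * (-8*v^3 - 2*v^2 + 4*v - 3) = 8*v^5 - 30*v^4 + 52*v^3 + 35*v^2 - 44*v + 24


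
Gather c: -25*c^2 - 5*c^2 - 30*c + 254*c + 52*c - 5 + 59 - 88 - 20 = -30*c^2 + 276*c - 54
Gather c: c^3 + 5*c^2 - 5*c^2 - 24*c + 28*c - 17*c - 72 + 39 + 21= c^3 - 13*c - 12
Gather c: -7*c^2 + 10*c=-7*c^2 + 10*c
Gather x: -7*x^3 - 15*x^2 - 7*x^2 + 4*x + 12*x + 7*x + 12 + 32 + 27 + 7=-7*x^3 - 22*x^2 + 23*x + 78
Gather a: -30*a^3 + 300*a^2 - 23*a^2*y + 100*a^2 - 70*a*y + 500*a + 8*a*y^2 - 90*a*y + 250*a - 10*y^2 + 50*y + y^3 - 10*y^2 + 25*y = -30*a^3 + a^2*(400 - 23*y) + a*(8*y^2 - 160*y + 750) + y^3 - 20*y^2 + 75*y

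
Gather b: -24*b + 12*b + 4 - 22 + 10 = -12*b - 8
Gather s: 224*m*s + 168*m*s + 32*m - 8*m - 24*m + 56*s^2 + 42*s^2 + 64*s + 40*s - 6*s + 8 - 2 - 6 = 98*s^2 + s*(392*m + 98)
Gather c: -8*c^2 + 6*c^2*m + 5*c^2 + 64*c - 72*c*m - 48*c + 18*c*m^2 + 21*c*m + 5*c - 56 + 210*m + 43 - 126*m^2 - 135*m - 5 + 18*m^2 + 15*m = c^2*(6*m - 3) + c*(18*m^2 - 51*m + 21) - 108*m^2 + 90*m - 18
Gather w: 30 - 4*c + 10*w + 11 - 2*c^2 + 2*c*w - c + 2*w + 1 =-2*c^2 - 5*c + w*(2*c + 12) + 42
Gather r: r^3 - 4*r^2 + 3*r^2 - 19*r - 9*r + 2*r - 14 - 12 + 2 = r^3 - r^2 - 26*r - 24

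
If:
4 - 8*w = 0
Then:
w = 1/2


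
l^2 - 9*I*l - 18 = (l - 6*I)*(l - 3*I)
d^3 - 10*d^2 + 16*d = d*(d - 8)*(d - 2)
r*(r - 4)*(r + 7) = r^3 + 3*r^2 - 28*r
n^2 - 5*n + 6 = (n - 3)*(n - 2)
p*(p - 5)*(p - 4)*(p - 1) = p^4 - 10*p^3 + 29*p^2 - 20*p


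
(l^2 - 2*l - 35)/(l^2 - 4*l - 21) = (l + 5)/(l + 3)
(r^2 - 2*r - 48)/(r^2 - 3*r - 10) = (-r^2 + 2*r + 48)/(-r^2 + 3*r + 10)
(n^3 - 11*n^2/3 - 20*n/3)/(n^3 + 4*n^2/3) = (n - 5)/n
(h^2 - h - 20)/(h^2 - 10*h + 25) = (h + 4)/(h - 5)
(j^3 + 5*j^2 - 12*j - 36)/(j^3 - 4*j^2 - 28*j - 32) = (j^2 + 3*j - 18)/(j^2 - 6*j - 16)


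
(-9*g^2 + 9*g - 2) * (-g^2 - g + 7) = 9*g^4 - 70*g^2 + 65*g - 14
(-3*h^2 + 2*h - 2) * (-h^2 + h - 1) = 3*h^4 - 5*h^3 + 7*h^2 - 4*h + 2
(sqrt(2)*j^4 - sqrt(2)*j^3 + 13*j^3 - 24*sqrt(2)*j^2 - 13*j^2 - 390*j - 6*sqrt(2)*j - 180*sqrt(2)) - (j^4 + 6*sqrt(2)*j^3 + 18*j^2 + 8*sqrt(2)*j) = -j^4 + sqrt(2)*j^4 - 7*sqrt(2)*j^3 + 13*j^3 - 24*sqrt(2)*j^2 - 31*j^2 - 390*j - 14*sqrt(2)*j - 180*sqrt(2)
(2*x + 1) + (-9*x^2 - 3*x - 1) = -9*x^2 - x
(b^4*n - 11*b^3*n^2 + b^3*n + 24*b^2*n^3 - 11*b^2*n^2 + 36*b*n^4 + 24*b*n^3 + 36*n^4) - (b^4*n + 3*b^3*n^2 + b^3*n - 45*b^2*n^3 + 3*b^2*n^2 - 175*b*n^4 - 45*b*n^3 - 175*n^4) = -14*b^3*n^2 + 69*b^2*n^3 - 14*b^2*n^2 + 211*b*n^4 + 69*b*n^3 + 211*n^4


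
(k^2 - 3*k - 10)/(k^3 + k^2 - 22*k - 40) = 1/(k + 4)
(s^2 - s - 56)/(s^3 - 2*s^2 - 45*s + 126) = (s - 8)/(s^2 - 9*s + 18)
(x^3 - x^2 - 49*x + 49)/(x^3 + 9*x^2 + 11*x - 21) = (x - 7)/(x + 3)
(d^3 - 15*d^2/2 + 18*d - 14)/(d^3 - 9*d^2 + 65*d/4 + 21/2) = 2*(d^2 - 4*d + 4)/(2*d^2 - 11*d - 6)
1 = 1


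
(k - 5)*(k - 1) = k^2 - 6*k + 5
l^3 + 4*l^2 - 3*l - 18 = (l - 2)*(l + 3)^2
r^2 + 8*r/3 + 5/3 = (r + 1)*(r + 5/3)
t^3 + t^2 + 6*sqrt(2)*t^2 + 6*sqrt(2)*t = t*(t + 1)*(t + 6*sqrt(2))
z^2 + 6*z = z*(z + 6)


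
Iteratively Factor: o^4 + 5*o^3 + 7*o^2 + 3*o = (o + 3)*(o^3 + 2*o^2 + o) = (o + 1)*(o + 3)*(o^2 + o) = o*(o + 1)*(o + 3)*(o + 1)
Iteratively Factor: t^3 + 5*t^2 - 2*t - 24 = (t + 4)*(t^2 + t - 6) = (t + 3)*(t + 4)*(t - 2)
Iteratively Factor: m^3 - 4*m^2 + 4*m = (m)*(m^2 - 4*m + 4) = m*(m - 2)*(m - 2)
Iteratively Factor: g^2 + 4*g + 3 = (g + 3)*(g + 1)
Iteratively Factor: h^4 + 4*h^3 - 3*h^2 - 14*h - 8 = (h + 1)*(h^3 + 3*h^2 - 6*h - 8) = (h + 1)*(h + 4)*(h^2 - h - 2) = (h + 1)^2*(h + 4)*(h - 2)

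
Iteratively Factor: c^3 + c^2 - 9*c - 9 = (c + 3)*(c^2 - 2*c - 3) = (c + 1)*(c + 3)*(c - 3)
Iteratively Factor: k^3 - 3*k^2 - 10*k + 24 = (k + 3)*(k^2 - 6*k + 8) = (k - 2)*(k + 3)*(k - 4)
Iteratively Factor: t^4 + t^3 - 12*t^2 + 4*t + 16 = (t - 2)*(t^3 + 3*t^2 - 6*t - 8) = (t - 2)*(t + 4)*(t^2 - t - 2) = (t - 2)^2*(t + 4)*(t + 1)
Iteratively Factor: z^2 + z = (z + 1)*(z)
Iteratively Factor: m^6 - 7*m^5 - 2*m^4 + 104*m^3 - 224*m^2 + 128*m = (m - 2)*(m^5 - 5*m^4 - 12*m^3 + 80*m^2 - 64*m) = (m - 2)*(m - 1)*(m^4 - 4*m^3 - 16*m^2 + 64*m) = (m - 4)*(m - 2)*(m - 1)*(m^3 - 16*m) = (m - 4)^2*(m - 2)*(m - 1)*(m^2 + 4*m) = (m - 4)^2*(m - 2)*(m - 1)*(m + 4)*(m)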